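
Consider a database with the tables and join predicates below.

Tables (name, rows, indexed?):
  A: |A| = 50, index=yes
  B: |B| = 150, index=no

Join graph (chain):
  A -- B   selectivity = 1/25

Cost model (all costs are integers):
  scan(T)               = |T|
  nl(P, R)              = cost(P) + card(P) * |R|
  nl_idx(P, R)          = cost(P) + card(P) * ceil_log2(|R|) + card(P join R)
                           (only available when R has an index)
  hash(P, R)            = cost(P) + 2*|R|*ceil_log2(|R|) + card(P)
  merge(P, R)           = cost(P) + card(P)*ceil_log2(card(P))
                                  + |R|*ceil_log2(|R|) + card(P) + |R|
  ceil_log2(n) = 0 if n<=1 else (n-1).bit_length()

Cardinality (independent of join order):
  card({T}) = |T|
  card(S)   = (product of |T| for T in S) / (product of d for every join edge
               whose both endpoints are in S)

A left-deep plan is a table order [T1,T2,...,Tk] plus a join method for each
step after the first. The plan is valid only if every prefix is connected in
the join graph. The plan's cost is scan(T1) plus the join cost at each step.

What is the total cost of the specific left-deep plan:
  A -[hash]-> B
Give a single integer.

step 1: scan A: cost=50, card=50
step 2: join B via hash
    card(P join B) = 50*150/(25) = 300
    cost = 50 + 2*150*8 + 50 = 2500

2500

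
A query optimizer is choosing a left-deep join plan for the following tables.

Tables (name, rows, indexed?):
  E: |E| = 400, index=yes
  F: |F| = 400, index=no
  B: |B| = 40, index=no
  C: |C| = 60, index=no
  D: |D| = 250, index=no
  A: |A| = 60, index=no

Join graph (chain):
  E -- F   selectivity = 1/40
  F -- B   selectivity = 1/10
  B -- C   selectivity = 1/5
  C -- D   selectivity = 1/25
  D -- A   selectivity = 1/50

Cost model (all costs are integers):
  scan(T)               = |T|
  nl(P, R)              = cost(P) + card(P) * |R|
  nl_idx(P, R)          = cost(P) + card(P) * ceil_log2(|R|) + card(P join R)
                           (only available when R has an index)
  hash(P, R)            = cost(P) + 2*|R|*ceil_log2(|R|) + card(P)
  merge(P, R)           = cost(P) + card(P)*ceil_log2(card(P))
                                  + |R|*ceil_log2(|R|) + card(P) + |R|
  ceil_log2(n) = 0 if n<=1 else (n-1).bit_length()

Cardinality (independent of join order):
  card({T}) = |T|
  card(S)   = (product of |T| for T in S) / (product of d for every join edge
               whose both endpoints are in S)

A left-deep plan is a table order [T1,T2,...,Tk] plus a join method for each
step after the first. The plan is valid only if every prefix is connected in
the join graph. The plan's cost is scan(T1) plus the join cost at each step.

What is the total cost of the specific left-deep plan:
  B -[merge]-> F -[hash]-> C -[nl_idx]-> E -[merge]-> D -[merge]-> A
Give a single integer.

46262110

step 1: scan B: cost=40, card=40
step 2: join F via merge
    card(P join F) = 40*400/(10) = 1600
    cost = 40 + 40*6 + 400*9 + 40 + 400 = 4320
step 3: join C via hash
    card(P join C) = 1600*60/(5) = 19200
    cost = 4320 + 2*60*6 + 1600 = 6640
step 4: join E via nl_idx
    card(P join E) = 19200*400/(40) = 192000
    cost = 6640 + 19200*9 + 192000 = 371440
step 5: join D via merge
    card(P join D) = 192000*250/(25) = 1920000
    cost = 371440 + 192000*18 + 250*8 + 192000 + 250 = 4021690
step 6: join A via merge
    card(P join A) = 1920000*60/(50) = 2304000
    cost = 4021690 + 1920000*21 + 60*6 + 1920000 + 60 = 46262110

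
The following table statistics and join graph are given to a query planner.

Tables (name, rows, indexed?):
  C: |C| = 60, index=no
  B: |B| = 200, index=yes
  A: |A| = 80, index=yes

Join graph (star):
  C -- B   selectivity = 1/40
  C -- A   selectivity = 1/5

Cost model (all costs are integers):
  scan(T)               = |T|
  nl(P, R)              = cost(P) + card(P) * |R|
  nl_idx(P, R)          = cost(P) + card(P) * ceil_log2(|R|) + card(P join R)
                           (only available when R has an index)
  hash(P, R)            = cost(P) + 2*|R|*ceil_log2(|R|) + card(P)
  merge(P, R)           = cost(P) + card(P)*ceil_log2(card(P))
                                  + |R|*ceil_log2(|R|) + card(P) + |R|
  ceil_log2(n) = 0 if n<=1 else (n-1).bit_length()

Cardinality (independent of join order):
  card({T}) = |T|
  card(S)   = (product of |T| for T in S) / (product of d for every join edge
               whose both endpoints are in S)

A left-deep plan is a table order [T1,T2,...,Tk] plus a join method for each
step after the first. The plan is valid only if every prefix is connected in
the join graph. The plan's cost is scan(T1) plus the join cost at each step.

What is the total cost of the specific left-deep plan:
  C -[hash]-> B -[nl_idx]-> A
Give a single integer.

10220

step 1: scan C: cost=60, card=60
step 2: join B via hash
    card(P join B) = 60*200/(40) = 300
    cost = 60 + 2*200*8 + 60 = 3320
step 3: join A via nl_idx
    card(P join A) = 300*80/(5) = 4800
    cost = 3320 + 300*7 + 4800 = 10220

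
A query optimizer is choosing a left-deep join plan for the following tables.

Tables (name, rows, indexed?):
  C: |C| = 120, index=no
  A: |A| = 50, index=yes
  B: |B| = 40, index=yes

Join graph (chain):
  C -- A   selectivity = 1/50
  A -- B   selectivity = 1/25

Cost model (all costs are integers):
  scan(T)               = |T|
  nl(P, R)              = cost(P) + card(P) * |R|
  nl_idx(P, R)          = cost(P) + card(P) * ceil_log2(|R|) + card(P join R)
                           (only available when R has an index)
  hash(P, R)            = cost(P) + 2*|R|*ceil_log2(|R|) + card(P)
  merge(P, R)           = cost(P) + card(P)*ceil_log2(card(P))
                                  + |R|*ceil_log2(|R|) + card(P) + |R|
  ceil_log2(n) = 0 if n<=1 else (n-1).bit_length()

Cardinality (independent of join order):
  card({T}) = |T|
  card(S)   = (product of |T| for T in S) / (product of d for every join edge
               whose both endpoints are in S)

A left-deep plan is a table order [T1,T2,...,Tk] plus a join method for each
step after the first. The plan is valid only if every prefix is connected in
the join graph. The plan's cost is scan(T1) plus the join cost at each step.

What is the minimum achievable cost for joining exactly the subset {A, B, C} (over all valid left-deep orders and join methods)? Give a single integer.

1440

Selinger DP over subsets of {A,B,C}:
  {C}: scan cost=120, card=120
  {A}: scan cost=50, card=50
  {B}: scan cost=40, card=40
  {AC}: card=120; try (A,hash)→840, (A,nl_idx)→960, (C,merge)→1360, (A,merge)→1430, (C,hash)→1780, (C,nl)→6050 …(+1); best=840 via (A,hash)
  {AB}: card=80; try (A,nl_idx)→360, (B,nl_idx)→430, (B,hash)→580, (A,merge)→670, (B,merge)→680, (A,hash)→680 …(+2); best=360 via (A,nl_idx)
  {ABC}: card=192; try (B,hash)→1440, (B,nl_idx)→1752, (C,merge)→1960, (B,merge)→2080, (C,hash)→2120, (B,nl)→5640 …(+1); best=1440 via (B,hash)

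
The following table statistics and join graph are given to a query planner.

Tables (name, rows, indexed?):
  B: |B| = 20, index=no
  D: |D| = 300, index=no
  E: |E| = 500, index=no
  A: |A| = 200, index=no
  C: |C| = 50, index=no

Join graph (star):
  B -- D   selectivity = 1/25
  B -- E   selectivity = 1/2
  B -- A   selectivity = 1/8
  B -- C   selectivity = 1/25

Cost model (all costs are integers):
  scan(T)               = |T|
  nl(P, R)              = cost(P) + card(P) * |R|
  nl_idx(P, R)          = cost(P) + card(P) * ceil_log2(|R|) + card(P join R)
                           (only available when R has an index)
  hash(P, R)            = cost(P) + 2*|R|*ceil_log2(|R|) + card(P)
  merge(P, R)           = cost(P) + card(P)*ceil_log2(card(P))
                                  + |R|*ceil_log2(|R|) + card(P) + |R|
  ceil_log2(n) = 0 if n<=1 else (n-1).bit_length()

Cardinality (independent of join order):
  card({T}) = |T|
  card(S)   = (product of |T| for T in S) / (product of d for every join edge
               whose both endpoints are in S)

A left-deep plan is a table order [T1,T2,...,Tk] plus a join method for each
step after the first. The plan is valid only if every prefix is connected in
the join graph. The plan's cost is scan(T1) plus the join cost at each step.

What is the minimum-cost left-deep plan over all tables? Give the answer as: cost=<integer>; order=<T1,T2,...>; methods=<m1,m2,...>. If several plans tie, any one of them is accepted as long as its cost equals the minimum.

cost=26320; order=D,B,C,A,E; methods=hash,hash,hash,hash

Selinger DP (subsets sized 1..n):
  {B}: scan cost=20, card=20
  {D}: scan cost=300, card=300
  {E}: scan cost=500, card=500
  {A}: scan cost=200, card=200
  {C}: scan cost=50, card=50
  {BD}: card=240; try (B,hash)→800, (D,merge)→3140, (B,merge)→3420, (D,hash)→5440, (D,nl)→6020, (B,nl)→6300; best=800 via (B,hash)
  {BE}: card=5000; try (B,hash)→1200, (E,merge)→5140, (B,merge)→5620, (E,hash)→9040, (E,nl)→10020, (B,nl)→10500; best=1200 via (B,hash)
  {AB}: card=500; try (B,hash)→600, (A,merge)→1940, (B,merge)→2120, (A,hash)→3240, (A,nl)→4020, (B,nl)→4200; best=600 via (B,hash)
  {BC}: card=40; try (B,hash)→300, (C,merge)→490, (B,merge)→520, (C,hash)→640, (C,nl)→1020, (B,nl)→1050; best=300 via (B,hash)
  {BDE}: card=60000; try (E,merge)→7960, (E,hash)→10040, (D,hash)→11600, (D,merge)→74200, (E,nl)→120800, (D,nl)→1501200; best=7960 via (E,merge)
  {ABD}: card=6000; try (A,hash)→4240, (A,merge)→4760, (D,hash)→6500, (D,merge)→8600, (A,nl)→48800, (D,nl)→150600; best=4240 via (A,hash)
  {BCD}: card=480; try (C,hash)→1640, (C,merge)→3310, (D,merge)→3580, (D,hash)→5740, (D,nl)→12300, (C,nl)→12800; best=1640 via (C,hash)
  {ABE}: card=125000; try (A,hash)→9400, (E,hash)→10100, (E,merge)→10600, (A,merge)→73000, (E,nl)→250600, (A,nl)→1001200; best=9400 via (A,hash)
  {BCE}: card=10000; try (E,merge)→5580, (C,hash)→6800, (E,hash)→9340, (E,nl)→20300, (C,merge)→71550, (C,nl)→251200; best=5580 via (E,merge)
  {ABC}: card=1000; try (C,hash)→1700, (A,merge)→2380, (A,hash)→3540, (C,merge)→5950, (A,nl)→8300, (C,nl)→25600; best=1700 via (C,hash)
  {ABDE}: card=1500000; try (E,hash)→19240, (A,hash)→71160, (E,merge)→93240, (D,hash)→139800, (A,merge)→1029760, (D,merge)→2262400 …(+3); best=19240 via (E,hash)
  {BCDE}: card=120000; try (E,hash)→11120, (E,merge)→11440, (D,hash)→20980, (C,hash)→68560, (D,merge)→158580, (E,nl)→241640 …(+3); best=11120 via (E,hash)
  {ABCD}: card=12000; try (A,hash)→5320, (D,hash)→8100, (A,merge)→8240, (C,hash)→10840, (D,merge)→15700, (C,merge)→88590 …(+3); best=5320 via (A,hash)
  {ABCE}: card=250000; try (E,hash)→11700, (E,merge)→17700, (A,hash)→18780, (C,hash)→135000, (A,merge)→157380, (E,nl)→501700 …(+3); best=11700 via (E,hash)
  {ABCDE}: card=3000000; try (E,hash)→26320, (A,hash)→134320, (E,merge)→190320, (D,hash)→267100, (C,hash)→1519840, (A,merge)→2172920 …(+6); best=26320 via (E,hash)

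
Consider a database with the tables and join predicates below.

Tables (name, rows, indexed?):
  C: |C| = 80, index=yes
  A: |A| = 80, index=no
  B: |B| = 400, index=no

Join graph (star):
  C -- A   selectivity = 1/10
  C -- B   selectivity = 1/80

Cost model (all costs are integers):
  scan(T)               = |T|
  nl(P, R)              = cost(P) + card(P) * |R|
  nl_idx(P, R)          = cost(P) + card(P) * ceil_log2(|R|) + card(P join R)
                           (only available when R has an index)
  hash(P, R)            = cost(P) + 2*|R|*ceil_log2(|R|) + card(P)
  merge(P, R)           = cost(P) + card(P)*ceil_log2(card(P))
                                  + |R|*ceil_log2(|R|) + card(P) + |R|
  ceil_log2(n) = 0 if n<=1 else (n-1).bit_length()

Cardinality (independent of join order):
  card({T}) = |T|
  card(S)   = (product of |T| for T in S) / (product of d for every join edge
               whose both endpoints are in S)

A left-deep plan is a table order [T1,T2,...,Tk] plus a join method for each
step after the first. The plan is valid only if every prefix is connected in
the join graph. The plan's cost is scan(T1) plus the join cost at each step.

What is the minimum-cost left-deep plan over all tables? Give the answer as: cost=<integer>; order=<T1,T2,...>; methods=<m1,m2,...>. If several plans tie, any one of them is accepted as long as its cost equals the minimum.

Selinger DP (subsets sized 1..n):
  {C}: scan cost=80, card=80
  {A}: scan cost=80, card=80
  {B}: scan cost=400, card=400
  {AC}: card=640; try (C,hash)→1280, (C,nl_idx)→1280, (A,hash)→1280, (C,merge)→1360, (A,merge)→1360, (C,nl)→6480 …(+1); best=1280 via (C,hash)
  {BC}: card=400; try (C,hash)→1920, (C,nl_idx)→3600, (B,merge)→4720, (C,merge)→5040, (B,hash)→7360, (B,nl)→32080 …(+1); best=1920 via (C,hash)
  {ABC}: card=3200; try (A,hash)→3440, (A,merge)→6560, (B,hash)→9120, (B,merge)→12320, (A,nl)→33920, (B,nl)→257280; best=3440 via (A,hash)

cost=3440; order=B,C,A; methods=hash,hash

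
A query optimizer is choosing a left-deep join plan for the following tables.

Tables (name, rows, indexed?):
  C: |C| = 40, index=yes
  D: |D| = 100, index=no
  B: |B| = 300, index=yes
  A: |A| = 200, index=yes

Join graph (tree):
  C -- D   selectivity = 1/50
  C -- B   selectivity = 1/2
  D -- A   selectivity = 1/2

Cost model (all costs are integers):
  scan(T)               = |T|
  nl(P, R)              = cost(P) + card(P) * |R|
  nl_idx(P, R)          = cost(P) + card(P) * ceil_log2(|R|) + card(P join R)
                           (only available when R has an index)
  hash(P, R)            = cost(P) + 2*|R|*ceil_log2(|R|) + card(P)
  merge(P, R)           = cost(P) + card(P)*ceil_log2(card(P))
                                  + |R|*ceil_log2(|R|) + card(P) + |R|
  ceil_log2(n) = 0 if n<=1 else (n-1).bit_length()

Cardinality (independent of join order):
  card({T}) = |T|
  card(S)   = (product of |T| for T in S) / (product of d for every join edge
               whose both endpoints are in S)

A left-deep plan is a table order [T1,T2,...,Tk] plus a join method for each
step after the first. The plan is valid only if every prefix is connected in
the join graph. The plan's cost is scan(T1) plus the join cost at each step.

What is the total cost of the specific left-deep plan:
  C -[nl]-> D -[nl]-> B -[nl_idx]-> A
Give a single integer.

1324040

step 1: scan C: cost=40, card=40
step 2: join D via nl
    card(P join D) = 40*100/(50) = 80
    cost = 40 + 40*100 = 4040
step 3: join B via nl
    card(P join B) = 80*300/(2) = 12000
    cost = 4040 + 80*300 = 28040
step 4: join A via nl_idx
    card(P join A) = 12000*200/(2) = 1200000
    cost = 28040 + 12000*8 + 1200000 = 1324040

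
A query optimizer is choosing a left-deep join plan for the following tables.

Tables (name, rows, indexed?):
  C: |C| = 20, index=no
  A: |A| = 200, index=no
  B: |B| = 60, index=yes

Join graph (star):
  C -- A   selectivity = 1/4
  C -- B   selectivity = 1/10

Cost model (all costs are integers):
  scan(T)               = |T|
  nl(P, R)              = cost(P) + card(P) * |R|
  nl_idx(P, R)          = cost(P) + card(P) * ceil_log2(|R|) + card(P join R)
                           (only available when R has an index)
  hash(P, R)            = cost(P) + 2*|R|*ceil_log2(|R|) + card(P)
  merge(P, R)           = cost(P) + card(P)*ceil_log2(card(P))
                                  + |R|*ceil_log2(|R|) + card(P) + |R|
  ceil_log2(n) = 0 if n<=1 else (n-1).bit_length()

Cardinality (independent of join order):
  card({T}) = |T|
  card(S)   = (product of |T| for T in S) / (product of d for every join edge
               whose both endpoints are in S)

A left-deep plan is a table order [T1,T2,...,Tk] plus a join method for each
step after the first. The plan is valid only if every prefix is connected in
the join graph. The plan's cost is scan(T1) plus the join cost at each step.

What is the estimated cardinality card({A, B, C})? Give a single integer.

Tables in S: A(200), B(60), C(20)
Edges inside S: C-A(d=4), C-B(d=10)
numerator = 200 * 60 * 20 = 240000
denominator = 4 * 10 = 40
card(S) = 240000 / 40 = 6000

6000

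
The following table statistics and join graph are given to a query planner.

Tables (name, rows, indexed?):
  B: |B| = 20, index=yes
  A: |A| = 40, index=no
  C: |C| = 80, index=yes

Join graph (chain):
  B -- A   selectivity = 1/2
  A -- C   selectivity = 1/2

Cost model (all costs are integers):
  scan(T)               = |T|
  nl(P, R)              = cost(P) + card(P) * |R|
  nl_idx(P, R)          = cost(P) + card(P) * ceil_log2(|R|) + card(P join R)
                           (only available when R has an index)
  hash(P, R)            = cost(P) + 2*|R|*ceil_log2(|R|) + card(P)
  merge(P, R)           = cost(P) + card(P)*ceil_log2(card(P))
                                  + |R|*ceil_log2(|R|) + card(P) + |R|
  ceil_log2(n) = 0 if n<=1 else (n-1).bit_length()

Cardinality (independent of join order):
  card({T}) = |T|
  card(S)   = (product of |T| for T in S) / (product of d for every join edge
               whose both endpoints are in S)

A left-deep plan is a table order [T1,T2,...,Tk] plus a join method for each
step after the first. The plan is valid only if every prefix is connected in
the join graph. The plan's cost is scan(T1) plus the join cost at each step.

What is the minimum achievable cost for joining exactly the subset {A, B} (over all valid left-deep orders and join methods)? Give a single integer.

Selinger DP over subsets of {A,B}:
  {B}: scan cost=20, card=20
  {A}: scan cost=40, card=40
  {AB}: card=400; try (B,hash)→280, (A,merge)→420, (B,merge)→440, (A,hash)→520, (B,nl_idx)→640, (A,nl)→820 …(+1); best=280 via (B,hash)

280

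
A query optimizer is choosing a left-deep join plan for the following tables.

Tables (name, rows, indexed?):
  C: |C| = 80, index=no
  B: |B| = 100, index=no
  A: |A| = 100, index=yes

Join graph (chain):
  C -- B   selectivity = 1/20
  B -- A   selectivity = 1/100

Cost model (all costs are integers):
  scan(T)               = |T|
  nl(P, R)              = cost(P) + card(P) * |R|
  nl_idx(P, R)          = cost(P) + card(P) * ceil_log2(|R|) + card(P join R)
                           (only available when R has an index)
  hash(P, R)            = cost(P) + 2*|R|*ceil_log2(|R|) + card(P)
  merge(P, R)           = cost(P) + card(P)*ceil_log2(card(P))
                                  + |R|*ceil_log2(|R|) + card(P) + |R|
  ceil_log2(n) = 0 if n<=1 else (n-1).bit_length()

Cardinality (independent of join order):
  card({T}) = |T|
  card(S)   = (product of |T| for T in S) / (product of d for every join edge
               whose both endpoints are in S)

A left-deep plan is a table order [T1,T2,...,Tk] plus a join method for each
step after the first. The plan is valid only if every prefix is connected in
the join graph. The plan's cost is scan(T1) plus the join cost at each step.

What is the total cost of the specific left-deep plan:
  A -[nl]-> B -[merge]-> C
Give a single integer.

step 1: scan A: cost=100, card=100
step 2: join B via nl
    card(P join B) = 100*100/(100) = 100
    cost = 100 + 100*100 = 10100
step 3: join C via merge
    card(P join C) = 100*80/(20) = 400
    cost = 10100 + 100*7 + 80*7 + 100 + 80 = 11540

11540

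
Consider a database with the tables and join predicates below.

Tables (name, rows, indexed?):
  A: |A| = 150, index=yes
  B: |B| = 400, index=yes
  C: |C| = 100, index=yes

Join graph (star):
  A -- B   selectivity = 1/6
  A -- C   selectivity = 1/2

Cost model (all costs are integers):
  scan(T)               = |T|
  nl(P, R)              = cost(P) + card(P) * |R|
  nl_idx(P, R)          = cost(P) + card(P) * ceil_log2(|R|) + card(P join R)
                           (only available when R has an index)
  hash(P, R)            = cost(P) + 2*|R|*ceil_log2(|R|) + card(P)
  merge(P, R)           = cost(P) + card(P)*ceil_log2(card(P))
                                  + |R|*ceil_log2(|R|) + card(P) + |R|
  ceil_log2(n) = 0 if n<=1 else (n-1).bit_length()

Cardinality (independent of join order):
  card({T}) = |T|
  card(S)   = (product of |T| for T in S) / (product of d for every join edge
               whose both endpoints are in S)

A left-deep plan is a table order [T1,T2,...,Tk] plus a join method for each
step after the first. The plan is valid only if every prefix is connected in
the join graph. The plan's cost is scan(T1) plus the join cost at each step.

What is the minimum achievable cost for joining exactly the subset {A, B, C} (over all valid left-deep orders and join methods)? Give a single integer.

14600

Selinger DP over subsets of {A,B,C}:
  {A}: scan cost=150, card=150
  {B}: scan cost=400, card=400
  {C}: scan cost=100, card=100
  {AB}: card=10000; try (A,hash)→3200, (B,merge)→5500, (A,merge)→5750, (B,hash)→7500, (B,nl_idx)→11500, (A,nl_idx)→13600 …(+2); best=3200 via (A,hash)
  {AC}: card=7500; try (C,hash)→1700, (A,merge)→2250, (C,merge)→2300, (A,hash)→2600, (A,nl_idx)→8400, (C,nl_idx)→8700 …(+2); best=1700 via (C,hash)
  {ABC}: card=500000; try (C,hash)→14600, (B,hash)→16400, (B,merge)→110700, (C,merge)→154000, (B,nl_idx)→569200, (C,nl_idx)→573200 …(+2); best=14600 via (C,hash)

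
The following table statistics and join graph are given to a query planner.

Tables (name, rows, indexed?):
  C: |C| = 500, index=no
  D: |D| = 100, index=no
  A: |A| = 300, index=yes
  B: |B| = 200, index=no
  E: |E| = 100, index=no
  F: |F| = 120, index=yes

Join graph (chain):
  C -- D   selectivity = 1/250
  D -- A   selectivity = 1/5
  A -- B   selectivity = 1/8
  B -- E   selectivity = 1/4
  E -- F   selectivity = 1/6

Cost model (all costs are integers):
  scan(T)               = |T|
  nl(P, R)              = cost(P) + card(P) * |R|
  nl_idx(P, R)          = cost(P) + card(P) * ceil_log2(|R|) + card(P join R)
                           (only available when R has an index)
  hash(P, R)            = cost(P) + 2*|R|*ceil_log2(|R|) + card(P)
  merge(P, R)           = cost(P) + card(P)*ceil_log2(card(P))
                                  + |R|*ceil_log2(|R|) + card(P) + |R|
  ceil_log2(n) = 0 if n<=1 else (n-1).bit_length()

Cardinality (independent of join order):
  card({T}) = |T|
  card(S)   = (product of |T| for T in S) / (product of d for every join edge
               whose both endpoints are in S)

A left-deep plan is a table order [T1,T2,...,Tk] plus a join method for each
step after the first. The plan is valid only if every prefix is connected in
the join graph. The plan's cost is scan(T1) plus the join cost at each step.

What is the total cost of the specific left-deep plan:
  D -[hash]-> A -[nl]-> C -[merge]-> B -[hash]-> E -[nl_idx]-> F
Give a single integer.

step 1: scan D: cost=100, card=100
step 2: join A via hash
    card(P join A) = 100*300/(5) = 6000
    cost = 100 + 2*300*9 + 100 = 5600
step 3: join C via nl
    card(P join C) = 6000*500/(250) = 12000
    cost = 5600 + 6000*500 = 3005600
step 4: join B via merge
    card(P join B) = 12000*200/(8) = 300000
    cost = 3005600 + 12000*14 + 200*8 + 12000 + 200 = 3187400
step 5: join E via hash
    card(P join E) = 300000*100/(4) = 7500000
    cost = 3187400 + 2*100*7 + 300000 = 3488800
step 6: join F via nl_idx
    card(P join F) = 7500000*120/(6) = 150000000
    cost = 3488800 + 7500000*7 + 150000000 = 205988800

205988800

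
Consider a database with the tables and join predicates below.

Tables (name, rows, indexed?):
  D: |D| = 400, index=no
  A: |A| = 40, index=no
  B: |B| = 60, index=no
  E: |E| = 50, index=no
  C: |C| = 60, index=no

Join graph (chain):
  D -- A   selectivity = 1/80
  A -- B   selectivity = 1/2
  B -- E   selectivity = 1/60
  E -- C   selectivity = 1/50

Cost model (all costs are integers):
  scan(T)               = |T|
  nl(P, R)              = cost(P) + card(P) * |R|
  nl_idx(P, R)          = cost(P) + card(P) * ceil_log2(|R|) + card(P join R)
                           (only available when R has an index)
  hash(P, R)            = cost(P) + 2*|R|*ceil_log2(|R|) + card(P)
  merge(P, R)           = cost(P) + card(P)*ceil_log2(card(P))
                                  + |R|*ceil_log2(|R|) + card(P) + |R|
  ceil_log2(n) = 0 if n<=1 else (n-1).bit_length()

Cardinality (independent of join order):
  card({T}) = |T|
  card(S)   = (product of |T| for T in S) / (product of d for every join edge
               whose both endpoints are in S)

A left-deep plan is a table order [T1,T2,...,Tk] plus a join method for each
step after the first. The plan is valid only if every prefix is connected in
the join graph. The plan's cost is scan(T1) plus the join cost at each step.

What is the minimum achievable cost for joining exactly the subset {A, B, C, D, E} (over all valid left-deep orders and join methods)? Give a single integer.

Selinger DP over subsets of {A,B,C,D,E}:
  {D}: scan cost=400, card=400
  {A}: scan cost=40, card=40
  {B}: scan cost=60, card=60
  {E}: scan cost=50, card=50
  {C}: scan cost=60, card=60
  {AD}: card=200; try (A,hash)→1280, (D,merge)→4320, (A,merge)→4680, (D,hash)→7280, (D,nl)→16040, (A,nl)→16400; best=1280 via (A,hash)
  {AB}: card=1200; try (A,hash)→600, (B,merge)→740, (A,merge)→760, (B,hash)→800, (B,nl)→2440, (A,nl)→2460; best=600 via (A,hash)
  {BE}: card=50; try (E,hash)→720, (B,hash)→820, (B,merge)→820, (E,merge)→830, (B,nl)→3050, (E,nl)→3060; best=720 via (E,hash)
  {CE}: card=60; try (E,hash)→720, (C,hash)→820, (C,merge)→820, (E,merge)→830, (C,nl)→3050, (E,nl)→3060; best=720 via (E,hash)
  {ABD}: card=6000; try (B,hash)→2200, (B,merge)→3500, (D,hash)→9000, (B,nl)→13280, (D,merge)→19000, (D,nl)→480600; best=2200 via (B,hash)
  {ABE}: card=1000; try (A,hash)→1250, (A,merge)→1350, (E,hash)→2400, (A,nl)→2720, (E,merge)→15350, (E,nl)→60600; best=1250 via (A,hash)
  {BCE}: card=60; try (C,hash)→1490, (C,merge)→1490, (B,hash)→1500, (B,merge)→1560, (C,nl)→3720, (B,nl)→4320; best=1490 via (C,hash)
  {ABDE}: card=5000; try (E,hash)→8800, (D,hash)→9450, (D,merge)→16250, (E,merge)→86550, (E,nl)→302200, (D,nl)→401250; best=8800 via (E,hash)
  {ABCE}: card=1200; try (A,hash)→2030, (A,merge)→2190, (C,hash)→2970, (A,nl)→3890, (C,merge)→12670, (C,nl)→61250; best=2030 via (A,hash)
  {ABCDE}: card=6000; try (D,hash)→10430, (C,hash)→14520, (D,merge)→20430, (C,merge)→79220, (C,nl)→308800, (D,nl)→482030; best=10430 via (D,hash)

10430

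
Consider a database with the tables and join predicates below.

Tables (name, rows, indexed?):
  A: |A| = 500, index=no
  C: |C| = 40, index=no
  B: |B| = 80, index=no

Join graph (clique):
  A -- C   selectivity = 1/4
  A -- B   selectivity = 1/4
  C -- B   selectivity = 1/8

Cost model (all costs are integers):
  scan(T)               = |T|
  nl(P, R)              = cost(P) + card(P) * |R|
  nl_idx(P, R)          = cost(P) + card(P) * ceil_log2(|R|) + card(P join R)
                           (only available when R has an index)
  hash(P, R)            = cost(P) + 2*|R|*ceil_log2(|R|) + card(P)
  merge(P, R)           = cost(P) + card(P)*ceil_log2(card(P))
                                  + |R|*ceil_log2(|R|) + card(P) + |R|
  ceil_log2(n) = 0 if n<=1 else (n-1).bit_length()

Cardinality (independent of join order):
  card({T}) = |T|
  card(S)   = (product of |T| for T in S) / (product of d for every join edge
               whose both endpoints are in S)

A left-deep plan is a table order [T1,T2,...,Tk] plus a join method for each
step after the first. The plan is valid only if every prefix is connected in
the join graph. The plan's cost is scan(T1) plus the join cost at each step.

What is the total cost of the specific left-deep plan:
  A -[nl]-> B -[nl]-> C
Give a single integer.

440500

step 1: scan A: cost=500, card=500
step 2: join B via nl
    card(P join B) = 500*80/(4) = 10000
    cost = 500 + 500*80 = 40500
step 3: join C via nl
    card(P join C) = 10000*40/(4*8) = 12500
    cost = 40500 + 10000*40 = 440500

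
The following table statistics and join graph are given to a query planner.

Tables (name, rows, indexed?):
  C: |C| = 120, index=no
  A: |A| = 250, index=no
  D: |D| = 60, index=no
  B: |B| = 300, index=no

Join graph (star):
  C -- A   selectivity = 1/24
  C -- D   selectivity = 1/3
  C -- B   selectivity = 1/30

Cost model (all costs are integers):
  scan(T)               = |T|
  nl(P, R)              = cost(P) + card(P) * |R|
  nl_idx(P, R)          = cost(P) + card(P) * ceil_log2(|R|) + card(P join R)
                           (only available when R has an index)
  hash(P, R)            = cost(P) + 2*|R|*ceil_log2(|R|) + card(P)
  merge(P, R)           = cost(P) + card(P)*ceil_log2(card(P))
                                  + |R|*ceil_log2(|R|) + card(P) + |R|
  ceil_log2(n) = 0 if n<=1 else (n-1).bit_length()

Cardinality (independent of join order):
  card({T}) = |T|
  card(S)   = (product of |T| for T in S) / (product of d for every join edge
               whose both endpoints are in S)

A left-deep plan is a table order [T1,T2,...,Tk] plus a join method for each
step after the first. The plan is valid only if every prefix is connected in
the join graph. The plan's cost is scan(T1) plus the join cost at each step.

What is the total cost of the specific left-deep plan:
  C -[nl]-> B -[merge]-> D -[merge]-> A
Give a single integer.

437190

step 1: scan C: cost=120, card=120
step 2: join B via nl
    card(P join B) = 120*300/(30) = 1200
    cost = 120 + 120*300 = 36120
step 3: join D via merge
    card(P join D) = 1200*60/(3) = 24000
    cost = 36120 + 1200*11 + 60*6 + 1200 + 60 = 50940
step 4: join A via merge
    card(P join A) = 24000*250/(24) = 250000
    cost = 50940 + 24000*15 + 250*8 + 24000 + 250 = 437190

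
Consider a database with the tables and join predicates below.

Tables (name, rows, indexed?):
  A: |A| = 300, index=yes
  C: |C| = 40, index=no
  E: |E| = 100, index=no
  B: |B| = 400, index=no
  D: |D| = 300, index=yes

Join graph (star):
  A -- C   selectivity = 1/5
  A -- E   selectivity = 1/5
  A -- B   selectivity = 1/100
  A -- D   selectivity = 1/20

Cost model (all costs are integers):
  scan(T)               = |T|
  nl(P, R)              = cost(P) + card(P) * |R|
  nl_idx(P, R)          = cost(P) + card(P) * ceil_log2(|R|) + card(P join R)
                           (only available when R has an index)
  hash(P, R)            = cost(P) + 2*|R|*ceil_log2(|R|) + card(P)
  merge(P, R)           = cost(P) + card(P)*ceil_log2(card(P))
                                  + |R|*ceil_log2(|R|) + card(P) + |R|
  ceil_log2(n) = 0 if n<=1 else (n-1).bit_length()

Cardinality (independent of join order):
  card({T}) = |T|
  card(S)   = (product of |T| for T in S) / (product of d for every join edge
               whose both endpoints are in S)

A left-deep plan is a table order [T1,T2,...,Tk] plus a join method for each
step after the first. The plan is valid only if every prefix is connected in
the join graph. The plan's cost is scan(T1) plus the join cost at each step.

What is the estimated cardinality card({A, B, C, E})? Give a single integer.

Tables in S: A(300), B(400), C(40), E(100)
Edges inside S: A-C(d=5), A-E(d=5), A-B(d=100)
numerator = 300 * 400 * 40 * 100 = 480000000
denominator = 5 * 5 * 100 = 2500
card(S) = 480000000 / 2500 = 192000

192000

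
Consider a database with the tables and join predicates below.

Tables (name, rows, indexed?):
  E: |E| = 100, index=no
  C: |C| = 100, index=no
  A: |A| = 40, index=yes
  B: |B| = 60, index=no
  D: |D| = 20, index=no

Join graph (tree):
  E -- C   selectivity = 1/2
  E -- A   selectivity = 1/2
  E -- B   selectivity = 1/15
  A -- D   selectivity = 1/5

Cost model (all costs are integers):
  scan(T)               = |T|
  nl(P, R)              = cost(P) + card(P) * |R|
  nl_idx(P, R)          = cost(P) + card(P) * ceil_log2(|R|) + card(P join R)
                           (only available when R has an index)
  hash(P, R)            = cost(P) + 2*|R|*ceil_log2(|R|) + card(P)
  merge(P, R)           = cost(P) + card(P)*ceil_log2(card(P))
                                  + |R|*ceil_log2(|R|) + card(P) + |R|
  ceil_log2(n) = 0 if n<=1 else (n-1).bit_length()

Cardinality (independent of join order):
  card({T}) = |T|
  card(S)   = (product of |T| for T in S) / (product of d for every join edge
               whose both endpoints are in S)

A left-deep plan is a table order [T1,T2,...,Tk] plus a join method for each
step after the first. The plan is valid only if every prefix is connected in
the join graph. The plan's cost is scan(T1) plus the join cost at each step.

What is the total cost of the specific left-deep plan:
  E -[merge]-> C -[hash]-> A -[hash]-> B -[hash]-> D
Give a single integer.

508100

step 1: scan E: cost=100, card=100
step 2: join C via merge
    card(P join C) = 100*100/(2) = 5000
    cost = 100 + 100*7 + 100*7 + 100 + 100 = 1700
step 3: join A via hash
    card(P join A) = 5000*40/(2) = 100000
    cost = 1700 + 2*40*6 + 5000 = 7180
step 4: join B via hash
    card(P join B) = 100000*60/(15) = 400000
    cost = 7180 + 2*60*6 + 100000 = 107900
step 5: join D via hash
    card(P join D) = 400000*20/(5) = 1600000
    cost = 107900 + 2*20*5 + 400000 = 508100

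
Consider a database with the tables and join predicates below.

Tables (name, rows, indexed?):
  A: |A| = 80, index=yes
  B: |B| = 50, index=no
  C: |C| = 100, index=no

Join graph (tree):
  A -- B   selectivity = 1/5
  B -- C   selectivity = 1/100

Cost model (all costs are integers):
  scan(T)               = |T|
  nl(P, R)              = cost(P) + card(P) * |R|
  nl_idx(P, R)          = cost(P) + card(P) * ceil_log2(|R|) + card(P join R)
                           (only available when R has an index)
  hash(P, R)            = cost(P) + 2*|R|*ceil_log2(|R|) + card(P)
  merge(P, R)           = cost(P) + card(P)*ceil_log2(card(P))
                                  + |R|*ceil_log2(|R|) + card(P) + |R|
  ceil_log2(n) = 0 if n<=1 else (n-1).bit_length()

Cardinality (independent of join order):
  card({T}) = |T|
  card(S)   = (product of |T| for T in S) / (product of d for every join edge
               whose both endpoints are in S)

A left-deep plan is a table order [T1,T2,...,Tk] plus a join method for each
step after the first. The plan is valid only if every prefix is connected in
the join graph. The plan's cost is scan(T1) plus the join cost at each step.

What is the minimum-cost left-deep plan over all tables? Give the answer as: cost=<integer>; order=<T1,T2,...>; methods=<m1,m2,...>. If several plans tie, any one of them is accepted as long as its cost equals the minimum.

Selinger DP (subsets sized 1..n):
  {A}: scan cost=80, card=80
  {B}: scan cost=50, card=50
  {C}: scan cost=100, card=100
  {AB}: card=800; try (B,hash)→760, (A,merge)→1040, (B,merge)→1070, (A,nl_idx)→1200, (A,hash)→1220, (A,nl)→4050 …(+1); best=760 via (B,hash)
  {BC}: card=50; try (B,hash)→800, (C,merge)→1200, (B,merge)→1250, (C,hash)→1500, (C,nl)→5050, (B,nl)→5100; best=800 via (B,hash)
  {ABC}: card=800; try (A,merge)→1790, (A,nl_idx)→1950, (A,hash)→1970, (C,hash)→2960, (A,nl)→4800, (C,merge)→10360 …(+1); best=1790 via (A,merge)

cost=1790; order=C,B,A; methods=hash,merge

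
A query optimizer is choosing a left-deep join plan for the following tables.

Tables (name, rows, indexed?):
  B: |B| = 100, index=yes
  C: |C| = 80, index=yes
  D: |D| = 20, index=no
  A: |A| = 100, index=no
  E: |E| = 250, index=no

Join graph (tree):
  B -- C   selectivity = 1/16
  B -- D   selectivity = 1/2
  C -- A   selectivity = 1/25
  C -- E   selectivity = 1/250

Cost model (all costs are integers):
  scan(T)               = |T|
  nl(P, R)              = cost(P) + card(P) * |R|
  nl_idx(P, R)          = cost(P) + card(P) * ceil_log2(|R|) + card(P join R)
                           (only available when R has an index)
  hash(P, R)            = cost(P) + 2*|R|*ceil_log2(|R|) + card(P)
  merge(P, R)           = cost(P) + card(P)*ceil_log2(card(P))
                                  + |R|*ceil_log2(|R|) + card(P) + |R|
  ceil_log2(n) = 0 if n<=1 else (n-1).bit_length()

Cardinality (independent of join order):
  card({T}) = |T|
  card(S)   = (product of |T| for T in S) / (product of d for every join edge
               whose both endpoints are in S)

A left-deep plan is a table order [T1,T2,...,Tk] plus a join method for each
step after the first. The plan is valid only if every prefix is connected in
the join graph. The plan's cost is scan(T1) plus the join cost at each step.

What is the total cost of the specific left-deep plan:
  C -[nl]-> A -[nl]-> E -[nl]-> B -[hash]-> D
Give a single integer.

122280

step 1: scan C: cost=80, card=80
step 2: join A via nl
    card(P join A) = 80*100/(25) = 320
    cost = 80 + 80*100 = 8080
step 3: join E via nl
    card(P join E) = 320*250/(250) = 320
    cost = 8080 + 320*250 = 88080
step 4: join B via nl
    card(P join B) = 320*100/(16) = 2000
    cost = 88080 + 320*100 = 120080
step 5: join D via hash
    card(P join D) = 2000*20/(2) = 20000
    cost = 120080 + 2*20*5 + 2000 = 122280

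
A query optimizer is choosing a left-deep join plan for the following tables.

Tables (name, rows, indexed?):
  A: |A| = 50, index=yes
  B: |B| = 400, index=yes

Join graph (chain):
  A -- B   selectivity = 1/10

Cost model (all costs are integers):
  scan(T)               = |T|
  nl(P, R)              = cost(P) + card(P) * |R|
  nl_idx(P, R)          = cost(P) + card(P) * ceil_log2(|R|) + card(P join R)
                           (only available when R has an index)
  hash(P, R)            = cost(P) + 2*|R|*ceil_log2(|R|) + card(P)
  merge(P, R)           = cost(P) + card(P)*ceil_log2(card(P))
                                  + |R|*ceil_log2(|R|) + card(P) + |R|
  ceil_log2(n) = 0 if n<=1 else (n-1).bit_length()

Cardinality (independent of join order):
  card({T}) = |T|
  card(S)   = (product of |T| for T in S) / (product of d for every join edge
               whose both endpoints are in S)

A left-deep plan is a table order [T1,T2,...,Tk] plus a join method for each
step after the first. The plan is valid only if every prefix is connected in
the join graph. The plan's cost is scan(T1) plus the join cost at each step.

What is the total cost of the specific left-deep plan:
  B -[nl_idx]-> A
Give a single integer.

4800

step 1: scan B: cost=400, card=400
step 2: join A via nl_idx
    card(P join A) = 400*50/(10) = 2000
    cost = 400 + 400*6 + 2000 = 4800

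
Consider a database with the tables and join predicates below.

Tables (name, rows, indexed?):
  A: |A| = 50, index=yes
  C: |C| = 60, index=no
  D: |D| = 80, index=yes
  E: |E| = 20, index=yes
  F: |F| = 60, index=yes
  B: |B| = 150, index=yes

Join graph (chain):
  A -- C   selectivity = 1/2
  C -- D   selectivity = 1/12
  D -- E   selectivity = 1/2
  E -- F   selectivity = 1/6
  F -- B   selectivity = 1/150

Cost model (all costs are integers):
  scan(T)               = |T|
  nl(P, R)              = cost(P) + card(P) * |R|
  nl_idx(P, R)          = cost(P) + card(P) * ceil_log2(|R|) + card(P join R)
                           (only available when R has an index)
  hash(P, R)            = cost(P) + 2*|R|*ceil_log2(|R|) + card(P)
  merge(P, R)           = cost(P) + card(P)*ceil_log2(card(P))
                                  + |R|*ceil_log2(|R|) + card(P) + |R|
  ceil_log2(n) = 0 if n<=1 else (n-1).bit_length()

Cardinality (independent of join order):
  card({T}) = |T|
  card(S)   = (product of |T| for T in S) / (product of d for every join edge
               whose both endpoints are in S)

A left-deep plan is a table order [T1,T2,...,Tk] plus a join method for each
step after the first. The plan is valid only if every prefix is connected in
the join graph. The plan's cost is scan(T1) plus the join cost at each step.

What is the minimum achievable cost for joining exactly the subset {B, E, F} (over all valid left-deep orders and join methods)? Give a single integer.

860

Selinger DP over subsets of {B,E,F}:
  {E}: scan cost=20, card=20
  {F}: scan cost=60, card=60
  {B}: scan cost=150, card=150
  {EF}: card=200; try (E,hash)→320, (F,nl_idx)→340, (F,merge)→560, (E,nl_idx)→560, (E,merge)→600, (F,hash)→760 …(+2); best=320 via (E,hash)
  {BF}: card=60; try (B,nl_idx)→600, (F,hash)→1020, (F,nl_idx)→1110, (B,merge)→1830, (F,merge)→1920, (B,hash)→2520 …(+2); best=600 via (B,nl_idx)
  {BEF}: card=200; try (E,hash)→860, (E,nl_idx)→1100, (E,merge)→1140, (E,nl)→1800, (B,nl_idx)→2120, (B,hash)→2920 …(+2); best=860 via (E,hash)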